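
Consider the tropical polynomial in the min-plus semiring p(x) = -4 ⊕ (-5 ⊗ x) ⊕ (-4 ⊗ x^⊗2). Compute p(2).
p(2) = -4

A tropical monomial a ⊗ x^⊗i evaluates to a + i · x. Evaluating each term at x = 2:
  Term 0 contributes -4 + 0 · 2 = -4
  Term 1 contributes -5 + 1 · 2 = -3
  Term 2 contributes -4 + 2 · 2 = 0
p(2) = ⊕ of these = min[-4, -3, 0] = -4.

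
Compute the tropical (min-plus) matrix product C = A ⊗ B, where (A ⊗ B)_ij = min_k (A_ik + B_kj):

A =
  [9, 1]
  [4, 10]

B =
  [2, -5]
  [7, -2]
A ⊗ B =
  [8, -1]
  [6, -1]

Apply the min-plus product entry-by-entry:
  C[0][0] = min over k of (A[0][0] + B[0][0] = 9 + 2 = 11, A[0][1] + B[1][0] = 1 + 7 = 8) = 8 (attained at k = 1)
  C[0][1] = min over k of (A[0][0] + B[0][1] = 9 + -5 = 4, A[0][1] + B[1][1] = 1 + -2 = -1) = -1 (attained at k = 1)
  C[1][0] = min over k of (A[1][0] + B[0][0] = 4 + 2 = 6, A[1][1] + B[1][0] = 10 + 7 = 17) = 6 (attained at k = 0)
  C[1][1] = min over k of (A[1][0] + B[0][1] = 4 + -5 = -1, A[1][1] + B[1][1] = 10 + -2 = 8) = -1 (attained at k = 0)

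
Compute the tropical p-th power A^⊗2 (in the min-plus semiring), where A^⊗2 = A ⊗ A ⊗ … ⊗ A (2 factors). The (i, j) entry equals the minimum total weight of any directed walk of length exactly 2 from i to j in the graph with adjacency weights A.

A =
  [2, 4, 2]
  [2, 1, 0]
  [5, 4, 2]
A^⊗2 =
  [4, 5, 4]
  [3, 2, 1]
  [6, 5, 4]

Each entry (A^⊗2)_ij equals the minimum over all length-2 walks i = v_0 → v_1 → … → v_2 = j of Σ_t A[v_t][v_{t+1}]. For example, for (i, j) = (0, 2) we minimise over 3 possible intermediate vertex sequences; the minimum is 4, attained along the walk 0 → 0 → 2.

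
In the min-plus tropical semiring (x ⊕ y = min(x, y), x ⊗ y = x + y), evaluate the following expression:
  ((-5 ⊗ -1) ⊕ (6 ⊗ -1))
((-5 ⊗ -1) ⊕ (6 ⊗ -1)) = -6

Expand innermost to outermost. Recall ⊕ takes the minimum of its arguments and ⊗ takes their sum. Working out the expression ((-5 ⊗ -1) ⊕ (6 ⊗ -1)) gives -6.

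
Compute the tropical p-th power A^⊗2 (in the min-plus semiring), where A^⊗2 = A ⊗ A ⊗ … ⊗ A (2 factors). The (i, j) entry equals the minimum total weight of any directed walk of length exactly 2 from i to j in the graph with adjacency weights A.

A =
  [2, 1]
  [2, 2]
A^⊗2 =
  [3, 3]
  [4, 3]

Each entry (A^⊗2)_ij equals the minimum over all length-2 walks i = v_0 → v_1 → … → v_2 = j of Σ_t A[v_t][v_{t+1}]. For example, for (i, j) = (0, 1) we minimise over 2 possible intermediate vertex sequences; the minimum is 3, attained along the walk 0 → 0 → 1.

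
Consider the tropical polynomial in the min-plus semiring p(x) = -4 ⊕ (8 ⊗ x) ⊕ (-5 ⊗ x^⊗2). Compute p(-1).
p(-1) = -7

A tropical monomial a ⊗ x^⊗i evaluates to a + i · x. Evaluating each term at x = -1:
  Term 0 contributes -4 + 0 · -1 = -4
  Term 1 contributes 8 + 1 · -1 = 7
  Term 2 contributes -5 + 2 · -1 = -7
p(-1) = ⊕ of these = min[-4, 7, -7] = -7.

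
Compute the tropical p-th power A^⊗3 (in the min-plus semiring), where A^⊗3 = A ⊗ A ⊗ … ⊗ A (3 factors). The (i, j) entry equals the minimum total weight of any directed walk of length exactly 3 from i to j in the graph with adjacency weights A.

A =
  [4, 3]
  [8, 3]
A^⊗3 =
  [12, 9]
  [14, 9]

Each entry (A^⊗3)_ij equals the minimum over all length-3 walks i = v_0 → v_1 → … → v_3 = j of Σ_t A[v_t][v_{t+1}]. For example, for (i, j) = (0, 1) we minimise over 4 possible intermediate vertex sequences; the minimum is 9, attained along the walk 0 → 1 → 1 → 1.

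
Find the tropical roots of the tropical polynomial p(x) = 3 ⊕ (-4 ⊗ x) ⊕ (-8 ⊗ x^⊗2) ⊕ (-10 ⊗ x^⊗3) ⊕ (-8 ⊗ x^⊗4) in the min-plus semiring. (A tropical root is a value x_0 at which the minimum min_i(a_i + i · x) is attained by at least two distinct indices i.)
Roots: {-2, 2, 4, 7}

Each tropical root is a break point of the lower envelope of the lines y = a_i + i · x (there are 5 lines, with slopes 0, 1, ..., 4). Only the lines that attain the minimum somewhere contribute to roots; other lines are dominated. Here the surviving (envelope) indices are i = 4, i = 3, i = 2, i = 1, i = 0.
Intersections between consecutive envelope lines give the roots: for adjacent envelope indices i < j the intersection is x = (a_i − a_j) / (j − i). Reading off the sorted break points: {-2, 2, 4, 7}.
Verification: at each break x_0, at least two indices attain the minimum of min_i(a_i + i · x_0).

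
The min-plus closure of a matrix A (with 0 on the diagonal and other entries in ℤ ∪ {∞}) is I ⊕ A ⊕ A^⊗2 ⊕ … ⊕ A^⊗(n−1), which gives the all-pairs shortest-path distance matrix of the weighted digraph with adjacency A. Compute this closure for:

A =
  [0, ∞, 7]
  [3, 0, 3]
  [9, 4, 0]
Closure =
  [0, 11, 7]
  [3, 0, 3]
  [7, 4, 0]

This is the Floyd-Warshall all-pairs shortest-path computation. For each intermediate vertex k = 0, 1, …, 2, update dist[i][j] ← min(dist[i][j], dist[i][k] + dist[k][j]). The final matrix gives, for each (i, j), the minimum total weight of any directed path from i to j (possibly empty when i = j).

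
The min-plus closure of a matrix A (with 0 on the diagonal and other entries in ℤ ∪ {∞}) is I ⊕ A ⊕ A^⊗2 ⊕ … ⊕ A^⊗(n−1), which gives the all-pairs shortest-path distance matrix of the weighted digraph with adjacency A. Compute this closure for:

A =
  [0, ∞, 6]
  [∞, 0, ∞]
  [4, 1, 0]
Closure =
  [0, 7, 6]
  [∞, 0, ∞]
  [4, 1, 0]

This is the Floyd-Warshall all-pairs shortest-path computation. For each intermediate vertex k = 0, 1, …, 2, update dist[i][j] ← min(dist[i][j], dist[i][k] + dist[k][j]). The final matrix gives, for each (i, j), the minimum total weight of any directed path from i to j (possibly empty when i = j).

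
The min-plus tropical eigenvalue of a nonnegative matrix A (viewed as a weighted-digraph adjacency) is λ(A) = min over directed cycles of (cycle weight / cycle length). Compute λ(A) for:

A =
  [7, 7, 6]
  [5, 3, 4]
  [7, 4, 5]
λ(A) = 3

Enumerate directed cycles and compute their means (weight / length). Sample:
  cycle 0 → 0: weight = 7, length = 1, mean = 7/1 ≈ 7.000
  cycle 1 → 1: weight = 3, length = 1, mean = 3/1 ≈ 3.000
  cycle 2 → 2: weight = 5, length = 1, mean = 5/1 ≈ 5.000
  cycle 0 → 1 → 0: weight = 12, length = 2, mean = 12/2 ≈ 6.000
  cycle 0 → 2 → 0: weight = 13, length = 2, mean = 13/2 ≈ 6.500
  cycle 1 → 0 → 1: weight = 12, length = 2, mean = 12/2 ≈ 6.000
Minimum mean = 3.000, attained e.g. along the cycle 1 → 1 with weight 3 and length 1. So λ(A) = 3/1 = 3.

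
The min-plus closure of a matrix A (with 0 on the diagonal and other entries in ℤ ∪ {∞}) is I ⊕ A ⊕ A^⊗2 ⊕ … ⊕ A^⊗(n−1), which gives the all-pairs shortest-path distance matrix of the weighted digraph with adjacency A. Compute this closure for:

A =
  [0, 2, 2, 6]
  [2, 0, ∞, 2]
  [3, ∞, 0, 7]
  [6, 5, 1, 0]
Closure =
  [0, 2, 2, 4]
  [2, 0, 3, 2]
  [3, 5, 0, 7]
  [4, 5, 1, 0]

This is the Floyd-Warshall all-pairs shortest-path computation. For each intermediate vertex k = 0, 1, …, 3, update dist[i][j] ← min(dist[i][j], dist[i][k] + dist[k][j]). The final matrix gives, for each (i, j), the minimum total weight of any directed path from i to j (possibly empty when i = j).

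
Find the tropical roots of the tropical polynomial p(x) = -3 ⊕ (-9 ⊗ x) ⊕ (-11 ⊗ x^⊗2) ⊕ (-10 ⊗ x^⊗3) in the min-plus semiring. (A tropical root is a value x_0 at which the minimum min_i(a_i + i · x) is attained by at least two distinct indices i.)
Roots: {-1, 2, 6}

Each tropical root is a break point of the lower envelope of the lines y = a_i + i · x (there are 4 lines, with slopes 0, 1, ..., 3). Only the lines that attain the minimum somewhere contribute to roots; other lines are dominated. Here the surviving (envelope) indices are i = 3, i = 2, i = 1, i = 0.
Intersections between consecutive envelope lines give the roots: for adjacent envelope indices i < j the intersection is x = (a_i − a_j) / (j − i). Reading off the sorted break points: {-1, 2, 6}.
Verification: at each break x_0, at least two indices attain the minimum of min_i(a_i + i · x_0).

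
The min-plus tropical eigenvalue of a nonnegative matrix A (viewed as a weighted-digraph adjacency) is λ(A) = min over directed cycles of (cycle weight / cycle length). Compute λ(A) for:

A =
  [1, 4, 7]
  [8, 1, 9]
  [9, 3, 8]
λ(A) = 1

Enumerate directed cycles and compute their means (weight / length). Sample:
  cycle 0 → 0: weight = 1, length = 1, mean = 1/1 ≈ 1.000
  cycle 1 → 1: weight = 1, length = 1, mean = 1/1 ≈ 1.000
  cycle 2 → 2: weight = 8, length = 1, mean = 8/1 ≈ 8.000
  cycle 0 → 1 → 0: weight = 12, length = 2, mean = 12/2 ≈ 6.000
  cycle 0 → 2 → 0: weight = 16, length = 2, mean = 16/2 ≈ 8.000
  cycle 1 → 0 → 1: weight = 12, length = 2, mean = 12/2 ≈ 6.000
Minimum mean = 1.000, attained e.g. along the cycle 0 → 0 with weight 1 and length 1. So λ(A) = 1/1 = 1.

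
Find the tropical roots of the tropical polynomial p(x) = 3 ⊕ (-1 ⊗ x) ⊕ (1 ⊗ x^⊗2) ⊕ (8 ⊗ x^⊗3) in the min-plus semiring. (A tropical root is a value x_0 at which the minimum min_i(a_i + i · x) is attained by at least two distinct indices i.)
Roots: {-7, -2, 4}

Each tropical root is a break point of the lower envelope of the lines y = a_i + i · x (there are 4 lines, with slopes 0, 1, ..., 3). Only the lines that attain the minimum somewhere contribute to roots; other lines are dominated. Here the surviving (envelope) indices are i = 3, i = 2, i = 1, i = 0.
Intersections between consecutive envelope lines give the roots: for adjacent envelope indices i < j the intersection is x = (a_i − a_j) / (j − i). Reading off the sorted break points: {-7, -2, 4}.
Verification: at each break x_0, at least two indices attain the minimum of min_i(a_i + i · x_0).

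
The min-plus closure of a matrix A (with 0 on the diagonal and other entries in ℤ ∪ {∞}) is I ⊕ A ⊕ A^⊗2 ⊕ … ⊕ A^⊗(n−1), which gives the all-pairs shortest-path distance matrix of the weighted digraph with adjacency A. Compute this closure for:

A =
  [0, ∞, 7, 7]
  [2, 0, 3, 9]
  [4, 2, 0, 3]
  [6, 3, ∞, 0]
Closure =
  [0, 9, 7, 7]
  [2, 0, 3, 6]
  [4, 2, 0, 3]
  [5, 3, 6, 0]

This is the Floyd-Warshall all-pairs shortest-path computation. For each intermediate vertex k = 0, 1, …, 3, update dist[i][j] ← min(dist[i][j], dist[i][k] + dist[k][j]). The final matrix gives, for each (i, j), the minimum total weight of any directed path from i to j (possibly empty when i = j).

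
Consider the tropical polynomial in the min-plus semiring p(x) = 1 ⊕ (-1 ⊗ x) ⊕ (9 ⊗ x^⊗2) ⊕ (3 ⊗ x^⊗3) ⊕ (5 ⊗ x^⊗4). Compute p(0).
p(0) = -1

A tropical monomial a ⊗ x^⊗i evaluates to a + i · x. Evaluating each term at x = 0:
  Term 0 contributes 1 + 0 · 0 = 1
  Term 1 contributes -1 + 1 · 0 = -1
  Term 2 contributes 9 + 2 · 0 = 9
  Term 3 contributes 3 + 3 · 0 = 3
  Term 4 contributes 5 + 4 · 0 = 5
p(0) = ⊕ of these = min[1, -1, 9, 3, 5] = -1.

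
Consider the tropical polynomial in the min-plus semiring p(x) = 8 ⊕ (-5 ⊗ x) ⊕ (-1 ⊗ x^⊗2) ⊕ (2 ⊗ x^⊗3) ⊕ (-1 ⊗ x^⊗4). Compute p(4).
p(4) = -1

A tropical monomial a ⊗ x^⊗i evaluates to a + i · x. Evaluating each term at x = 4:
  Term 0 contributes 8 + 0 · 4 = 8
  Term 1 contributes -5 + 1 · 4 = -1
  Term 2 contributes -1 + 2 · 4 = 7
  Term 3 contributes 2 + 3 · 4 = 14
  Term 4 contributes -1 + 4 · 4 = 15
p(4) = ⊕ of these = min[8, -1, 7, 14, 15] = -1.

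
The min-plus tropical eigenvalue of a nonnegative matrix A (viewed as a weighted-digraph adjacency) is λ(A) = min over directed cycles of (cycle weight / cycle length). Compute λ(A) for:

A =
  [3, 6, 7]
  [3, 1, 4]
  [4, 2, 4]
λ(A) = 1

Enumerate directed cycles and compute their means (weight / length). Sample:
  cycle 0 → 0: weight = 3, length = 1, mean = 3/1 ≈ 3.000
  cycle 1 → 1: weight = 1, length = 1, mean = 1/1 ≈ 1.000
  cycle 2 → 2: weight = 4, length = 1, mean = 4/1 ≈ 4.000
  cycle 0 → 1 → 0: weight = 9, length = 2, mean = 9/2 ≈ 4.500
  cycle 0 → 2 → 0: weight = 11, length = 2, mean = 11/2 ≈ 5.500
  cycle 1 → 0 → 1: weight = 9, length = 2, mean = 9/2 ≈ 4.500
Minimum mean = 1.000, attained e.g. along the cycle 1 → 1 with weight 1 and length 1. So λ(A) = 1/1 = 1.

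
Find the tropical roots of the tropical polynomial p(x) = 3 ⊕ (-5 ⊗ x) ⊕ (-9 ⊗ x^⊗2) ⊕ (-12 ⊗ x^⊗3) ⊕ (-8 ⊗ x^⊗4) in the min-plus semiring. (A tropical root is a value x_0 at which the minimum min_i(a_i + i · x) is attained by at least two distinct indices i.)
Roots: {-4, 3, 4, 8}

Each tropical root is a break point of the lower envelope of the lines y = a_i + i · x (there are 5 lines, with slopes 0, 1, ..., 4). Only the lines that attain the minimum somewhere contribute to roots; other lines are dominated. Here the surviving (envelope) indices are i = 4, i = 3, i = 2, i = 1, i = 0.
Intersections between consecutive envelope lines give the roots: for adjacent envelope indices i < j the intersection is x = (a_i − a_j) / (j − i). Reading off the sorted break points: {-4, 3, 4, 8}.
Verification: at each break x_0, at least two indices attain the minimum of min_i(a_i + i · x_0).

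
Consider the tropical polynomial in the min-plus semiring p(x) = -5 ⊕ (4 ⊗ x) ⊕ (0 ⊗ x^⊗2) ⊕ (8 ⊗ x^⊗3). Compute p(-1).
p(-1) = -5

A tropical monomial a ⊗ x^⊗i evaluates to a + i · x. Evaluating each term at x = -1:
  Term 0 contributes -5 + 0 · -1 = -5
  Term 1 contributes 4 + 1 · -1 = 3
  Term 2 contributes 0 + 2 · -1 = -2
  Term 3 contributes 8 + 3 · -1 = 5
p(-1) = ⊕ of these = min[-5, 3, -2, 5] = -5.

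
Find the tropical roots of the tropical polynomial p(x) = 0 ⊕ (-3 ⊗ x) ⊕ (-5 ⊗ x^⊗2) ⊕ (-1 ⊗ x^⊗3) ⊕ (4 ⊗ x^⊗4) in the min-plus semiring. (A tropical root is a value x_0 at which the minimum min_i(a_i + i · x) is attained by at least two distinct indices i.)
Roots: {-5, -4, 2, 3}

Each tropical root is a break point of the lower envelope of the lines y = a_i + i · x (there are 5 lines, with slopes 0, 1, ..., 4). Only the lines that attain the minimum somewhere contribute to roots; other lines are dominated. Here the surviving (envelope) indices are i = 4, i = 3, i = 2, i = 1, i = 0.
Intersections between consecutive envelope lines give the roots: for adjacent envelope indices i < j the intersection is x = (a_i − a_j) / (j − i). Reading off the sorted break points: {-5, -4, 2, 3}.
Verification: at each break x_0, at least two indices attain the minimum of min_i(a_i + i · x_0).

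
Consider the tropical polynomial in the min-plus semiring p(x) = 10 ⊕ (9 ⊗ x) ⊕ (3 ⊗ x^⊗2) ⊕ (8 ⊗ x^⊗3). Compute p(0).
p(0) = 3

A tropical monomial a ⊗ x^⊗i evaluates to a + i · x. Evaluating each term at x = 0:
  Term 0 contributes 10 + 0 · 0 = 10
  Term 1 contributes 9 + 1 · 0 = 9
  Term 2 contributes 3 + 2 · 0 = 3
  Term 3 contributes 8 + 3 · 0 = 8
p(0) = ⊕ of these = min[10, 9, 3, 8] = 3.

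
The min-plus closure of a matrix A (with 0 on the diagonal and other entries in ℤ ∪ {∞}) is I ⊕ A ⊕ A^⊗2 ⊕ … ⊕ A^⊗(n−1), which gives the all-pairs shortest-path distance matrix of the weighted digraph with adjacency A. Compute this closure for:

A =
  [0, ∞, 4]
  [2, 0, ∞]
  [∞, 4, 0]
Closure =
  [0, 8, 4]
  [2, 0, 6]
  [6, 4, 0]

This is the Floyd-Warshall all-pairs shortest-path computation. For each intermediate vertex k = 0, 1, …, 2, update dist[i][j] ← min(dist[i][j], dist[i][k] + dist[k][j]). The final matrix gives, for each (i, j), the minimum total weight of any directed path from i to j (possibly empty when i = j).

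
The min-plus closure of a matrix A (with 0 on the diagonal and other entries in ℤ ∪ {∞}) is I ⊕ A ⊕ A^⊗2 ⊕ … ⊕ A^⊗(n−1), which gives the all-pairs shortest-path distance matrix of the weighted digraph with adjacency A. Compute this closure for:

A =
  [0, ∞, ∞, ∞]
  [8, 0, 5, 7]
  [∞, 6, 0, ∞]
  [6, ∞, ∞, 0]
Closure =
  [0, ∞, ∞, ∞]
  [8, 0, 5, 7]
  [14, 6, 0, 13]
  [6, ∞, ∞, 0]

This is the Floyd-Warshall all-pairs shortest-path computation. For each intermediate vertex k = 0, 1, …, 3, update dist[i][j] ← min(dist[i][j], dist[i][k] + dist[k][j]). The final matrix gives, for each (i, j), the minimum total weight of any directed path from i to j (possibly empty when i = j).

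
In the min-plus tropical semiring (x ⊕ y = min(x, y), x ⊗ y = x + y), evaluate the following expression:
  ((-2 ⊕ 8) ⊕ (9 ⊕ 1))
((-2 ⊕ 8) ⊕ (9 ⊕ 1)) = -2

Expand innermost to outermost. Recall ⊕ takes the minimum of its arguments and ⊗ takes their sum. Working out the expression ((-2 ⊕ 8) ⊕ (9 ⊕ 1)) gives -2.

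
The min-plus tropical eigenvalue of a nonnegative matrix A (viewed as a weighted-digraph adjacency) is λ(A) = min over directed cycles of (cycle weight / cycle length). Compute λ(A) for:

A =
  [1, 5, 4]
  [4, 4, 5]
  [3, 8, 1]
λ(A) = 1

Enumerate directed cycles and compute their means (weight / length). Sample:
  cycle 0 → 0: weight = 1, length = 1, mean = 1/1 ≈ 1.000
  cycle 1 → 1: weight = 4, length = 1, mean = 4/1 ≈ 4.000
  cycle 2 → 2: weight = 1, length = 1, mean = 1/1 ≈ 1.000
  cycle 0 → 1 → 0: weight = 9, length = 2, mean = 9/2 ≈ 4.500
  cycle 0 → 2 → 0: weight = 7, length = 2, mean = 7/2 ≈ 3.500
  cycle 1 → 0 → 1: weight = 9, length = 2, mean = 9/2 ≈ 4.500
Minimum mean = 1.000, attained e.g. along the cycle 0 → 0 with weight 1 and length 1. So λ(A) = 1/1 = 1.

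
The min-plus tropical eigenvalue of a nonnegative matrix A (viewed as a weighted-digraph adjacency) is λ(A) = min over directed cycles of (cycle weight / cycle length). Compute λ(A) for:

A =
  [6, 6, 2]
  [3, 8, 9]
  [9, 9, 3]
λ(A) = 3

Enumerate directed cycles and compute their means (weight / length). Sample:
  cycle 0 → 0: weight = 6, length = 1, mean = 6/1 ≈ 6.000
  cycle 1 → 1: weight = 8, length = 1, mean = 8/1 ≈ 8.000
  cycle 2 → 2: weight = 3, length = 1, mean = 3/1 ≈ 3.000
  cycle 0 → 1 → 0: weight = 9, length = 2, mean = 9/2 ≈ 4.500
  cycle 0 → 2 → 0: weight = 11, length = 2, mean = 11/2 ≈ 5.500
  cycle 1 → 0 → 1: weight = 9, length = 2, mean = 9/2 ≈ 4.500
Minimum mean = 3.000, attained e.g. along the cycle 2 → 2 with weight 3 and length 1. So λ(A) = 3/1 = 3.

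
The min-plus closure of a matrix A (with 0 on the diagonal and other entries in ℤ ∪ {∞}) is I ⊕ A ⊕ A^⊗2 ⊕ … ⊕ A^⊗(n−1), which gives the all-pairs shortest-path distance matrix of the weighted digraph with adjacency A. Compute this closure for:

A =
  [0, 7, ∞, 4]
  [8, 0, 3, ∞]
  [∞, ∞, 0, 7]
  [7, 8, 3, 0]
Closure =
  [0, 7, 7, 4]
  [8, 0, 3, 10]
  [14, 15, 0, 7]
  [7, 8, 3, 0]

This is the Floyd-Warshall all-pairs shortest-path computation. For each intermediate vertex k = 0, 1, …, 3, update dist[i][j] ← min(dist[i][j], dist[i][k] + dist[k][j]). The final matrix gives, for each (i, j), the minimum total weight of any directed path from i to j (possibly empty when i = j).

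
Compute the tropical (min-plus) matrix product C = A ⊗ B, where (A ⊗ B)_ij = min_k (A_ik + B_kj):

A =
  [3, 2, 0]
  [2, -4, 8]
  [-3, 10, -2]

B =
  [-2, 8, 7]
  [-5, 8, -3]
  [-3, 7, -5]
A ⊗ B =
  [-3, 7, -5]
  [-9, 4, -7]
  [-5, 5, -7]

Apply the min-plus product entry-by-entry:
  C[0][0] = min over k of (A[0][0] + B[0][0] = 3 + -2 = 1, A[0][1] + B[1][0] = 2 + -5 = -3, A[0][2] + B[2][0] = 0 + -3 = -3) = -3 (attained at k = 1)
  C[0][1] = min over k of (A[0][0] + B[0][1] = 3 + 8 = 11, A[0][1] + B[1][1] = 2 + 8 = 10, A[0][2] + B[2][1] = 0 + 7 = 7) = 7 (attained at k = 2)
  C[0][2] = min over k of (A[0][0] + B[0][2] = 3 + 7 = 10, A[0][1] + B[1][2] = 2 + -3 = -1, A[0][2] + B[2][2] = 0 + -5 = -5) = -5 (attained at k = 2)
  C[1][0] = min over k of (A[1][0] + B[0][0] = 2 + -2 = 0, A[1][1] + B[1][0] = -4 + -5 = -9, A[1][2] + B[2][0] = 8 + -3 = 5) = -9 (attained at k = 1)
  C[1][1] = min over k of (A[1][0] + B[0][1] = 2 + 8 = 10, A[1][1] + B[1][1] = -4 + 8 = 4, A[1][2] + B[2][1] = 8 + 7 = 15) = 4 (attained at k = 1)
  C[1][2] = min over k of (A[1][0] + B[0][2] = 2 + 7 = 9, A[1][1] + B[1][2] = -4 + -3 = -7, A[1][2] + B[2][2] = 8 + -5 = 3) = -7 (attained at k = 1)
  C[2][0] = min over k of (A[2][0] + B[0][0] = -3 + -2 = -5, A[2][1] + B[1][0] = 10 + -5 = 5, A[2][2] + B[2][0] = -2 + -3 = -5) = -5 (attained at k = 0)
  C[2][1] = min over k of (A[2][0] + B[0][1] = -3 + 8 = 5, A[2][1] + B[1][1] = 10 + 8 = 18, A[2][2] + B[2][1] = -2 + 7 = 5) = 5 (attained at k = 0)
  C[2][2] = min over k of (A[2][0] + B[0][2] = -3 + 7 = 4, A[2][1] + B[1][2] = 10 + -3 = 7, A[2][2] + B[2][2] = -2 + -5 = -7) = -7 (attained at k = 2)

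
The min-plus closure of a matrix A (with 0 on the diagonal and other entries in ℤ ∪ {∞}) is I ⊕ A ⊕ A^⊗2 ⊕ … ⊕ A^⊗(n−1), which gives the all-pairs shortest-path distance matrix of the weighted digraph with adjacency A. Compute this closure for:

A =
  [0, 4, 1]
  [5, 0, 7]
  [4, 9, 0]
Closure =
  [0, 4, 1]
  [5, 0, 6]
  [4, 8, 0]

This is the Floyd-Warshall all-pairs shortest-path computation. For each intermediate vertex k = 0, 1, …, 2, update dist[i][j] ← min(dist[i][j], dist[i][k] + dist[k][j]). The final matrix gives, for each (i, j), the minimum total weight of any directed path from i to j (possibly empty when i = j).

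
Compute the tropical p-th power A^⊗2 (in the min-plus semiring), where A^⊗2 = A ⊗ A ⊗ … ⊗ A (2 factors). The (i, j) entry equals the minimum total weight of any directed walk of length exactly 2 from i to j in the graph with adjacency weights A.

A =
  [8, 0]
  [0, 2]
A^⊗2 =
  [0, 2]
  [2, 0]

Each entry (A^⊗2)_ij equals the minimum over all length-2 walks i = v_0 → v_1 → … → v_2 = j of Σ_t A[v_t][v_{t+1}]. For example, for (i, j) = (0, 1) we minimise over 2 possible intermediate vertex sequences; the minimum is 2, attained along the walk 0 → 1 → 1.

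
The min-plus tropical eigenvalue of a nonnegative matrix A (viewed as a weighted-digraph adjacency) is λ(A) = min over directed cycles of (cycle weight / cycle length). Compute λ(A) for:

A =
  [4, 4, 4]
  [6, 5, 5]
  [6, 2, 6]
λ(A) = 7/2

Enumerate directed cycles and compute their means (weight / length). Sample:
  cycle 0 → 0: weight = 4, length = 1, mean = 4/1 ≈ 4.000
  cycle 1 → 1: weight = 5, length = 1, mean = 5/1 ≈ 5.000
  cycle 2 → 2: weight = 6, length = 1, mean = 6/1 ≈ 6.000
  cycle 0 → 1 → 0: weight = 10, length = 2, mean = 10/2 ≈ 5.000
  cycle 0 → 2 → 0: weight = 10, length = 2, mean = 10/2 ≈ 5.000
  cycle 1 → 0 → 1: weight = 10, length = 2, mean = 10/2 ≈ 5.000
Minimum mean = 3.500, attained e.g. along the cycle 1 → 2 → 1 with weight 7 and length 2. So λ(A) = 7/2 = 7/2.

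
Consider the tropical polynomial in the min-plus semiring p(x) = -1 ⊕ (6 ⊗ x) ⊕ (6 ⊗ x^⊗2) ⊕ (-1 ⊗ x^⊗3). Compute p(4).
p(4) = -1

A tropical monomial a ⊗ x^⊗i evaluates to a + i · x. Evaluating each term at x = 4:
  Term 0 contributes -1 + 0 · 4 = -1
  Term 1 contributes 6 + 1 · 4 = 10
  Term 2 contributes 6 + 2 · 4 = 14
  Term 3 contributes -1 + 3 · 4 = 11
p(4) = ⊕ of these = min[-1, 10, 14, 11] = -1.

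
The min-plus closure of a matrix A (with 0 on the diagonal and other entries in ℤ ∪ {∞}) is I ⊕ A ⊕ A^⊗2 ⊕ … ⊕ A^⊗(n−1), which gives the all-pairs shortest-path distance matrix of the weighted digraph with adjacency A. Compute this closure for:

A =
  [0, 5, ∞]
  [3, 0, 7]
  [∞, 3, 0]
Closure =
  [0, 5, 12]
  [3, 0, 7]
  [6, 3, 0]

This is the Floyd-Warshall all-pairs shortest-path computation. For each intermediate vertex k = 0, 1, …, 2, update dist[i][j] ← min(dist[i][j], dist[i][k] + dist[k][j]). The final matrix gives, for each (i, j), the minimum total weight of any directed path from i to j (possibly empty when i = j).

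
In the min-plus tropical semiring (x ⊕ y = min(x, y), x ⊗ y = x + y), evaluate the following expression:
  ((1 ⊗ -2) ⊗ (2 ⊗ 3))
((1 ⊗ -2) ⊗ (2 ⊗ 3)) = 4

Expand innermost to outermost. Recall ⊕ takes the minimum of its arguments and ⊗ takes their sum. Working out the expression ((1 ⊗ -2) ⊗ (2 ⊗ 3)) gives 4.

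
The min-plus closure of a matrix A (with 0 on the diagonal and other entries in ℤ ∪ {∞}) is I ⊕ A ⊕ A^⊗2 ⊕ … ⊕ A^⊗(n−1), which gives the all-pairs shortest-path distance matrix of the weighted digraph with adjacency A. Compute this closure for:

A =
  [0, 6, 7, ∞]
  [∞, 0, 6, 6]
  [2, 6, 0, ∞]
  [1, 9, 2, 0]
Closure =
  [0, 6, 7, 12]
  [7, 0, 6, 6]
  [2, 6, 0, 12]
  [1, 7, 2, 0]

This is the Floyd-Warshall all-pairs shortest-path computation. For each intermediate vertex k = 0, 1, …, 3, update dist[i][j] ← min(dist[i][j], dist[i][k] + dist[k][j]). The final matrix gives, for each (i, j), the minimum total weight of any directed path from i to j (possibly empty when i = j).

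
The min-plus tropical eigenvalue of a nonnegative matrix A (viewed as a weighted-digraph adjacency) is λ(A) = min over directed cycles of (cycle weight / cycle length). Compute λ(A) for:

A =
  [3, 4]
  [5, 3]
λ(A) = 3

Enumerate directed cycles and compute their means (weight / length). Sample:
  cycle 0 → 0: weight = 3, length = 1, mean = 3/1 ≈ 3.000
  cycle 1 → 1: weight = 3, length = 1, mean = 3/1 ≈ 3.000
  cycle 0 → 1 → 0: weight = 9, length = 2, mean = 9/2 ≈ 4.500
  cycle 1 → 0 → 1: weight = 9, length = 2, mean = 9/2 ≈ 4.500
Minimum mean = 3.000, attained e.g. along the cycle 0 → 0 with weight 3 and length 1. So λ(A) = 3/1 = 3.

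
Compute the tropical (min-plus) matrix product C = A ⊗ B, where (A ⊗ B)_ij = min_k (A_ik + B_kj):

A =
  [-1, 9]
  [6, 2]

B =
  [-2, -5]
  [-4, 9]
A ⊗ B =
  [-3, -6]
  [-2, 1]

Apply the min-plus product entry-by-entry:
  C[0][0] = min over k of (A[0][0] + B[0][0] = -1 + -2 = -3, A[0][1] + B[1][0] = 9 + -4 = 5) = -3 (attained at k = 0)
  C[0][1] = min over k of (A[0][0] + B[0][1] = -1 + -5 = -6, A[0][1] + B[1][1] = 9 + 9 = 18) = -6 (attained at k = 0)
  C[1][0] = min over k of (A[1][0] + B[0][0] = 6 + -2 = 4, A[1][1] + B[1][0] = 2 + -4 = -2) = -2 (attained at k = 1)
  C[1][1] = min over k of (A[1][0] + B[0][1] = 6 + -5 = 1, A[1][1] + B[1][1] = 2 + 9 = 11) = 1 (attained at k = 0)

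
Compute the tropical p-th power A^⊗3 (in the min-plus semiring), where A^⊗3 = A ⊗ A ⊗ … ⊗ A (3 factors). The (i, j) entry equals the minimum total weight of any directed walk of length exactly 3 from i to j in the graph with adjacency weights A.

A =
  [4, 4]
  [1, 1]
A^⊗3 =
  [6, 6]
  [3, 3]

Each entry (A^⊗3)_ij equals the minimum over all length-3 walks i = v_0 → v_1 → … → v_3 = j of Σ_t A[v_t][v_{t+1}]. For example, for (i, j) = (0, 1) we minimise over 4 possible intermediate vertex sequences; the minimum is 6, attained along the walk 0 → 1 → 1 → 1.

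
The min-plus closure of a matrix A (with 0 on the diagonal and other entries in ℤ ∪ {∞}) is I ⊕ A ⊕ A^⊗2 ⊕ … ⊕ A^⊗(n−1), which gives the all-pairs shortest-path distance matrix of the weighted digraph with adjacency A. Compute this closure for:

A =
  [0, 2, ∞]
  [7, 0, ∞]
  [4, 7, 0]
Closure =
  [0, 2, ∞]
  [7, 0, ∞]
  [4, 6, 0]

This is the Floyd-Warshall all-pairs shortest-path computation. For each intermediate vertex k = 0, 1, …, 2, update dist[i][j] ← min(dist[i][j], dist[i][k] + dist[k][j]). The final matrix gives, for each (i, j), the minimum total weight of any directed path from i to j (possibly empty when i = j).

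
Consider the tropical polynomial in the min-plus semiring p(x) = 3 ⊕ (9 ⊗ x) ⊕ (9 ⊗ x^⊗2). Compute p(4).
p(4) = 3

A tropical monomial a ⊗ x^⊗i evaluates to a + i · x. Evaluating each term at x = 4:
  Term 0 contributes 3 + 0 · 4 = 3
  Term 1 contributes 9 + 1 · 4 = 13
  Term 2 contributes 9 + 2 · 4 = 17
p(4) = ⊕ of these = min[3, 13, 17] = 3.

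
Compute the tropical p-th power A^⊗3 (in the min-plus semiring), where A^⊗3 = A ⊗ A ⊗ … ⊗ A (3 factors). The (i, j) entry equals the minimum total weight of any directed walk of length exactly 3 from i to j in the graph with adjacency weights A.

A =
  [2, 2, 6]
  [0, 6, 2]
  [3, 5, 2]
A^⊗3 =
  [4, 4, 6]
  [2, 4, 4]
  [5, 7, 6]

Each entry (A^⊗3)_ij equals the minimum over all length-3 walks i = v_0 → v_1 → … → v_3 = j of Σ_t A[v_t][v_{t+1}]. For example, for (i, j) = (0, 2) we minimise over 9 possible intermediate vertex sequences; the minimum is 6, attained along the walk 0 → 0 → 1 → 2.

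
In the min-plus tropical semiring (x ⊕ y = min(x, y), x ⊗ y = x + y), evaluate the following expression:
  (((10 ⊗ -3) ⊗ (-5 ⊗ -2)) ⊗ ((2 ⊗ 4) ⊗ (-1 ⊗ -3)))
(((10 ⊗ -3) ⊗ (-5 ⊗ -2)) ⊗ ((2 ⊗ 4) ⊗ (-1 ⊗ -3))) = 2

Expand innermost to outermost. Recall ⊕ takes the minimum of its arguments and ⊗ takes their sum. Working out the expression (((10 ⊗ -3) ⊗ (-5 ⊗ -2)) ⊗ ((2 ⊗ 4) ⊗ (-1 ⊗ -3))) gives 2.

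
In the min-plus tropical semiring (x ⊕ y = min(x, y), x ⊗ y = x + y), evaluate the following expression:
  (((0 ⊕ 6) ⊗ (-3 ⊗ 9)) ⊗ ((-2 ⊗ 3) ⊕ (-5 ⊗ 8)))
(((0 ⊕ 6) ⊗ (-3 ⊗ 9)) ⊗ ((-2 ⊗ 3) ⊕ (-5 ⊗ 8))) = 7

Expand innermost to outermost. Recall ⊕ takes the minimum of its arguments and ⊗ takes their sum. Working out the expression (((0 ⊕ 6) ⊗ (-3 ⊗ 9)) ⊗ ((-2 ⊗ 3) ⊕ (-5 ⊗ 8))) gives 7.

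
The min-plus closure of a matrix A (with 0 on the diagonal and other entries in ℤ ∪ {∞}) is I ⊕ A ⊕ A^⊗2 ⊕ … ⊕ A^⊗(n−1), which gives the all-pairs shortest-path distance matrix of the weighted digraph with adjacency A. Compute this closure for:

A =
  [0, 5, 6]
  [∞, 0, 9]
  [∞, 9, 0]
Closure =
  [0, 5, 6]
  [∞, 0, 9]
  [∞, 9, 0]

This is the Floyd-Warshall all-pairs shortest-path computation. For each intermediate vertex k = 0, 1, …, 2, update dist[i][j] ← min(dist[i][j], dist[i][k] + dist[k][j]). The final matrix gives, for each (i, j), the minimum total weight of any directed path from i to j (possibly empty when i = j).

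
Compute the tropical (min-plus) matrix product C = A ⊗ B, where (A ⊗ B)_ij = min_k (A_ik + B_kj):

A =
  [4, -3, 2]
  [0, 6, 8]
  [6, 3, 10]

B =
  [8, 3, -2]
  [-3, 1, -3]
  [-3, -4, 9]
A ⊗ B =
  [-6, -2, -6]
  [3, 3, -2]
  [0, 4, 0]

Apply the min-plus product entry-by-entry:
  C[0][0] = min over k of (A[0][0] + B[0][0] = 4 + 8 = 12, A[0][1] + B[1][0] = -3 + -3 = -6, A[0][2] + B[2][0] = 2 + -3 = -1) = -6 (attained at k = 1)
  C[0][1] = min over k of (A[0][0] + B[0][1] = 4 + 3 = 7, A[0][1] + B[1][1] = -3 + 1 = -2, A[0][2] + B[2][1] = 2 + -4 = -2) = -2 (attained at k = 1)
  C[0][2] = min over k of (A[0][0] + B[0][2] = 4 + -2 = 2, A[0][1] + B[1][2] = -3 + -3 = -6, A[0][2] + B[2][2] = 2 + 9 = 11) = -6 (attained at k = 1)
  C[1][0] = min over k of (A[1][0] + B[0][0] = 0 + 8 = 8, A[1][1] + B[1][0] = 6 + -3 = 3, A[1][2] + B[2][0] = 8 + -3 = 5) = 3 (attained at k = 1)
  C[1][1] = min over k of (A[1][0] + B[0][1] = 0 + 3 = 3, A[1][1] + B[1][1] = 6 + 1 = 7, A[1][2] + B[2][1] = 8 + -4 = 4) = 3 (attained at k = 0)
  C[1][2] = min over k of (A[1][0] + B[0][2] = 0 + -2 = -2, A[1][1] + B[1][2] = 6 + -3 = 3, A[1][2] + B[2][2] = 8 + 9 = 17) = -2 (attained at k = 0)
  C[2][0] = min over k of (A[2][0] + B[0][0] = 6 + 8 = 14, A[2][1] + B[1][0] = 3 + -3 = 0, A[2][2] + B[2][0] = 10 + -3 = 7) = 0 (attained at k = 1)
  C[2][1] = min over k of (A[2][0] + B[0][1] = 6 + 3 = 9, A[2][1] + B[1][1] = 3 + 1 = 4, A[2][2] + B[2][1] = 10 + -4 = 6) = 4 (attained at k = 1)
  C[2][2] = min over k of (A[2][0] + B[0][2] = 6 + -2 = 4, A[2][1] + B[1][2] = 3 + -3 = 0, A[2][2] + B[2][2] = 10 + 9 = 19) = 0 (attained at k = 1)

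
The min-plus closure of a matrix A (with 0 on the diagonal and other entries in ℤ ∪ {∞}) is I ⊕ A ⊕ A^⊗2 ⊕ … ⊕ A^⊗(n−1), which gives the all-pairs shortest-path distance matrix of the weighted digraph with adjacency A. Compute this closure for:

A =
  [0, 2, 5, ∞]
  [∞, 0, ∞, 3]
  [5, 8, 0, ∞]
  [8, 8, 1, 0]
Closure =
  [0, 2, 5, 5]
  [9, 0, 4, 3]
  [5, 7, 0, 10]
  [6, 8, 1, 0]

This is the Floyd-Warshall all-pairs shortest-path computation. For each intermediate vertex k = 0, 1, …, 3, update dist[i][j] ← min(dist[i][j], dist[i][k] + dist[k][j]). The final matrix gives, for each (i, j), the minimum total weight of any directed path from i to j (possibly empty when i = j).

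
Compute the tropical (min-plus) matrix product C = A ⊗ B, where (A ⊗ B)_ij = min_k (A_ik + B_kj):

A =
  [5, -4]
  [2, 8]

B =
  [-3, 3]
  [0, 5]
A ⊗ B =
  [-4, 1]
  [-1, 5]

Apply the min-plus product entry-by-entry:
  C[0][0] = min over k of (A[0][0] + B[0][0] = 5 + -3 = 2, A[0][1] + B[1][0] = -4 + 0 = -4) = -4 (attained at k = 1)
  C[0][1] = min over k of (A[0][0] + B[0][1] = 5 + 3 = 8, A[0][1] + B[1][1] = -4 + 5 = 1) = 1 (attained at k = 1)
  C[1][0] = min over k of (A[1][0] + B[0][0] = 2 + -3 = -1, A[1][1] + B[1][0] = 8 + 0 = 8) = -1 (attained at k = 0)
  C[1][1] = min over k of (A[1][0] + B[0][1] = 2 + 3 = 5, A[1][1] + B[1][1] = 8 + 5 = 13) = 5 (attained at k = 0)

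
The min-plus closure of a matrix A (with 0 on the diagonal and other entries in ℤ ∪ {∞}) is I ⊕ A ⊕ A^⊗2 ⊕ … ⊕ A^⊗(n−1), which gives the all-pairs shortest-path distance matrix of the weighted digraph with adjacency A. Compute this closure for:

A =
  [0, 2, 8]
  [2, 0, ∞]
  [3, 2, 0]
Closure =
  [0, 2, 8]
  [2, 0, 10]
  [3, 2, 0]

This is the Floyd-Warshall all-pairs shortest-path computation. For each intermediate vertex k = 0, 1, …, 2, update dist[i][j] ← min(dist[i][j], dist[i][k] + dist[k][j]). The final matrix gives, for each (i, j), the minimum total weight of any directed path from i to j (possibly empty when i = j).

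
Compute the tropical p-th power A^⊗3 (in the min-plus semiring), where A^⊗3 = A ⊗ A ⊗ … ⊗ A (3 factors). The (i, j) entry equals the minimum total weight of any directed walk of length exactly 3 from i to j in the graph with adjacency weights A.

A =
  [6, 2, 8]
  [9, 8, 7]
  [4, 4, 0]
A^⊗3 =
  [12, 12, 8]
  [11, 11, 7]
  [4, 4, 0]

Each entry (A^⊗3)_ij equals the minimum over all length-3 walks i = v_0 → v_1 → … → v_3 = j of Σ_t A[v_t][v_{t+1}]. For example, for (i, j) = (0, 2) we minimise over 9 possible intermediate vertex sequences; the minimum is 8, attained along the walk 0 → 2 → 2 → 2.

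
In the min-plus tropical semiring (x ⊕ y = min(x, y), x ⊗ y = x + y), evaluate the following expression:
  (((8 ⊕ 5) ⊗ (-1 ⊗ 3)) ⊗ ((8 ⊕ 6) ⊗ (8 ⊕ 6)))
(((8 ⊕ 5) ⊗ (-1 ⊗ 3)) ⊗ ((8 ⊕ 6) ⊗ (8 ⊕ 6))) = 19

Expand innermost to outermost. Recall ⊕ takes the minimum of its arguments and ⊗ takes their sum. Working out the expression (((8 ⊕ 5) ⊗ (-1 ⊗ 3)) ⊗ ((8 ⊕ 6) ⊗ (8 ⊕ 6))) gives 19.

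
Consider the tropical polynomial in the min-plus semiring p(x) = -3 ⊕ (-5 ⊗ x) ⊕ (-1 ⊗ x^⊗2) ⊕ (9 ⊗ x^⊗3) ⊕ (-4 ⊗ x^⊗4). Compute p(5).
p(5) = -3

A tropical monomial a ⊗ x^⊗i evaluates to a + i · x. Evaluating each term at x = 5:
  Term 0 contributes -3 + 0 · 5 = -3
  Term 1 contributes -5 + 1 · 5 = 0
  Term 2 contributes -1 + 2 · 5 = 9
  Term 3 contributes 9 + 3 · 5 = 24
  Term 4 contributes -4 + 4 · 5 = 16
p(5) = ⊕ of these = min[-3, 0, 9, 24, 16] = -3.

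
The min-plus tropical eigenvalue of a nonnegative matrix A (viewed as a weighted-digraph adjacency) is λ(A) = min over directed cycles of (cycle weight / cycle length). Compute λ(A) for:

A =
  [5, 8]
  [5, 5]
λ(A) = 5

Enumerate directed cycles and compute their means (weight / length). Sample:
  cycle 0 → 0: weight = 5, length = 1, mean = 5/1 ≈ 5.000
  cycle 1 → 1: weight = 5, length = 1, mean = 5/1 ≈ 5.000
  cycle 0 → 1 → 0: weight = 13, length = 2, mean = 13/2 ≈ 6.500
  cycle 1 → 0 → 1: weight = 13, length = 2, mean = 13/2 ≈ 6.500
Minimum mean = 5.000, attained e.g. along the cycle 0 → 0 with weight 5 and length 1. So λ(A) = 5/1 = 5.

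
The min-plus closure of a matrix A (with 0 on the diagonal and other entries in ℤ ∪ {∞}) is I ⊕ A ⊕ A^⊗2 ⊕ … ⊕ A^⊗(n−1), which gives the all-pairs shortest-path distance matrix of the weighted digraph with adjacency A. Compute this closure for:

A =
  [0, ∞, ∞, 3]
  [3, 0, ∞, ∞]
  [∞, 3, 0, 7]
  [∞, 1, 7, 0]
Closure =
  [0, 4, 10, 3]
  [3, 0, 13, 6]
  [6, 3, 0, 7]
  [4, 1, 7, 0]

This is the Floyd-Warshall all-pairs shortest-path computation. For each intermediate vertex k = 0, 1, …, 3, update dist[i][j] ← min(dist[i][j], dist[i][k] + dist[k][j]). The final matrix gives, for each (i, j), the minimum total weight of any directed path from i to j (possibly empty when i = j).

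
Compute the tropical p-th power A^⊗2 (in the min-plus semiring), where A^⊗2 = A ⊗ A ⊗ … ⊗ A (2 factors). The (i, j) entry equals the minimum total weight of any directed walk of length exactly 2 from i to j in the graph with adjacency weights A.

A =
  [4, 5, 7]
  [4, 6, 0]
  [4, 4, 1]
A^⊗2 =
  [8, 9, 5]
  [4, 4, 1]
  [5, 5, 2]

Each entry (A^⊗2)_ij equals the minimum over all length-2 walks i = v_0 → v_1 → … → v_2 = j of Σ_t A[v_t][v_{t+1}]. For example, for (i, j) = (0, 2) we minimise over 3 possible intermediate vertex sequences; the minimum is 5, attained along the walk 0 → 1 → 2.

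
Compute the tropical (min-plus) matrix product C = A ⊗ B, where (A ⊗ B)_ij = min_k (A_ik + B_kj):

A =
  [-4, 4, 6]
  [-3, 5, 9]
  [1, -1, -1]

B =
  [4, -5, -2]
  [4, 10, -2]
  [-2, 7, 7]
A ⊗ B =
  [0, -9, -6]
  [1, -8, -5]
  [-3, -4, -3]

Apply the min-plus product entry-by-entry:
  C[0][0] = min over k of (A[0][0] + B[0][0] = -4 + 4 = 0, A[0][1] + B[1][0] = 4 + 4 = 8, A[0][2] + B[2][0] = 6 + -2 = 4) = 0 (attained at k = 0)
  C[0][1] = min over k of (A[0][0] + B[0][1] = -4 + -5 = -9, A[0][1] + B[1][1] = 4 + 10 = 14, A[0][2] + B[2][1] = 6 + 7 = 13) = -9 (attained at k = 0)
  C[0][2] = min over k of (A[0][0] + B[0][2] = -4 + -2 = -6, A[0][1] + B[1][2] = 4 + -2 = 2, A[0][2] + B[2][2] = 6 + 7 = 13) = -6 (attained at k = 0)
  C[1][0] = min over k of (A[1][0] + B[0][0] = -3 + 4 = 1, A[1][1] + B[1][0] = 5 + 4 = 9, A[1][2] + B[2][0] = 9 + -2 = 7) = 1 (attained at k = 0)
  C[1][1] = min over k of (A[1][0] + B[0][1] = -3 + -5 = -8, A[1][1] + B[1][1] = 5 + 10 = 15, A[1][2] + B[2][1] = 9 + 7 = 16) = -8 (attained at k = 0)
  C[1][2] = min over k of (A[1][0] + B[0][2] = -3 + -2 = -5, A[1][1] + B[1][2] = 5 + -2 = 3, A[1][2] + B[2][2] = 9 + 7 = 16) = -5 (attained at k = 0)
  C[2][0] = min over k of (A[2][0] + B[0][0] = 1 + 4 = 5, A[2][1] + B[1][0] = -1 + 4 = 3, A[2][2] + B[2][0] = -1 + -2 = -3) = -3 (attained at k = 2)
  C[2][1] = min over k of (A[2][0] + B[0][1] = 1 + -5 = -4, A[2][1] + B[1][1] = -1 + 10 = 9, A[2][2] + B[2][1] = -1 + 7 = 6) = -4 (attained at k = 0)
  C[2][2] = min over k of (A[2][0] + B[0][2] = 1 + -2 = -1, A[2][1] + B[1][2] = -1 + -2 = -3, A[2][2] + B[2][2] = -1 + 7 = 6) = -3 (attained at k = 1)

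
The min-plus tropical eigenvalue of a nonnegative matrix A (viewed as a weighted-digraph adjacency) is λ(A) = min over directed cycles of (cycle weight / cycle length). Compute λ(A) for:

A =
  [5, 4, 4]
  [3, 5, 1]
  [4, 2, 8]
λ(A) = 3/2

Enumerate directed cycles and compute their means (weight / length). Sample:
  cycle 0 → 0: weight = 5, length = 1, mean = 5/1 ≈ 5.000
  cycle 1 → 1: weight = 5, length = 1, mean = 5/1 ≈ 5.000
  cycle 2 → 2: weight = 8, length = 1, mean = 8/1 ≈ 8.000
  cycle 0 → 1 → 0: weight = 7, length = 2, mean = 7/2 ≈ 3.500
  cycle 0 → 2 → 0: weight = 8, length = 2, mean = 8/2 ≈ 4.000
  cycle 1 → 0 → 1: weight = 7, length = 2, mean = 7/2 ≈ 3.500
Minimum mean = 1.500, attained e.g. along the cycle 1 → 2 → 1 with weight 3 and length 2. So λ(A) = 3/2 = 3/2.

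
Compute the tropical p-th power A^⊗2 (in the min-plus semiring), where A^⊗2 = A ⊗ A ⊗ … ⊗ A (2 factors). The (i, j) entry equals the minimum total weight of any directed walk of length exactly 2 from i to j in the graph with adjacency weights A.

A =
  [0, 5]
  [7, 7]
A^⊗2 =
  [0, 5]
  [7, 12]

Each entry (A^⊗2)_ij equals the minimum over all length-2 walks i = v_0 → v_1 → … → v_2 = j of Σ_t A[v_t][v_{t+1}]. For example, for (i, j) = (0, 1) we minimise over 2 possible intermediate vertex sequences; the minimum is 5, attained along the walk 0 → 0 → 1.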